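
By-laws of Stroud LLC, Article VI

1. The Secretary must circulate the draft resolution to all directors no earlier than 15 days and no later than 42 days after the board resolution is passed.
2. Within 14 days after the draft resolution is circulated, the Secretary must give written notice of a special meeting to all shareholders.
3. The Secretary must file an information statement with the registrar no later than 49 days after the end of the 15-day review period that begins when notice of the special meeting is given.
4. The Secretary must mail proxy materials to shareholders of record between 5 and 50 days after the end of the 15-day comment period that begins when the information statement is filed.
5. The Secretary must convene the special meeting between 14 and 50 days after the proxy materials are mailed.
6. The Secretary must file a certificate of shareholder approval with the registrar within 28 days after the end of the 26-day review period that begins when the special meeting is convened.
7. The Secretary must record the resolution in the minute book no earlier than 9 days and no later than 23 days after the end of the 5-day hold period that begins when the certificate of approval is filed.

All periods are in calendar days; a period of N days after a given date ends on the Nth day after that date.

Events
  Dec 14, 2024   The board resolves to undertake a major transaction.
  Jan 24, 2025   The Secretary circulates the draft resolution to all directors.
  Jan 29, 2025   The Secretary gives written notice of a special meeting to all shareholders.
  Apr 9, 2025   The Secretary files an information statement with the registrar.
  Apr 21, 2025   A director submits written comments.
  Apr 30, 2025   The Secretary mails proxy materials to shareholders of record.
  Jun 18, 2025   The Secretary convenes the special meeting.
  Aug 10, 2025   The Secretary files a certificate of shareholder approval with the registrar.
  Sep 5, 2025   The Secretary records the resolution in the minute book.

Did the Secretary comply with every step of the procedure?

No

Step 1 — 15 and 42 days from Dec 14, 2024 (when the board resolution is passed) are Dec 29, 2024 and Jan 25, 2025 respectively; done Jan 24, 2025, which is between those dates.
Step 2 — counting 14 days from Jan 24, 2025 (when the draft resolution is circulated) gives a deadline of Feb 7, 2025; done Jan 29, 2025 — timely.
Step 3 — counting 49 days from Feb 13, 2025 (end of the 15-day review period, which began when notice of the special meeting is given on Jan 29, 2025) gives a deadline of Apr 3, 2025; Apr 9, 2025 misses that deadline by 6 days.
The analysis stops there.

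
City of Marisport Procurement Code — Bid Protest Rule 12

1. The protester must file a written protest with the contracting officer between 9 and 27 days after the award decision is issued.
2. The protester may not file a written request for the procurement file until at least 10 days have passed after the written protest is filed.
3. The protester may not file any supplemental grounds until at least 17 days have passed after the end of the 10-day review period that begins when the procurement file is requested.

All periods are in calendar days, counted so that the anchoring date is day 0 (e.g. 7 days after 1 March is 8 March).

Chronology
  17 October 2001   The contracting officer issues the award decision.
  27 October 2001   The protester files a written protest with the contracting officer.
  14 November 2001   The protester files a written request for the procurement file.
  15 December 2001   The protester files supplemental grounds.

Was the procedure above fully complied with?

Yes

Step 1 — 9 and 27 days from 17 October 2001 (when the award decision is issued) are 26 October 2001 and 13 November 2001 respectively; done 27 October 2001 — within the window.
Step 2 — must wait 10 days from 27 October 2001 (when the written protest is filed), so not before 6 November 2001; done 14 November 2001 — permitted.
Step 3 — must wait 17 days from 24 November 2001 (end of the 10-day review period, which began when the procurement file is requested on 14 November 2001), so not before 11 December 2001; done 15 December 2001, after the minimum wait.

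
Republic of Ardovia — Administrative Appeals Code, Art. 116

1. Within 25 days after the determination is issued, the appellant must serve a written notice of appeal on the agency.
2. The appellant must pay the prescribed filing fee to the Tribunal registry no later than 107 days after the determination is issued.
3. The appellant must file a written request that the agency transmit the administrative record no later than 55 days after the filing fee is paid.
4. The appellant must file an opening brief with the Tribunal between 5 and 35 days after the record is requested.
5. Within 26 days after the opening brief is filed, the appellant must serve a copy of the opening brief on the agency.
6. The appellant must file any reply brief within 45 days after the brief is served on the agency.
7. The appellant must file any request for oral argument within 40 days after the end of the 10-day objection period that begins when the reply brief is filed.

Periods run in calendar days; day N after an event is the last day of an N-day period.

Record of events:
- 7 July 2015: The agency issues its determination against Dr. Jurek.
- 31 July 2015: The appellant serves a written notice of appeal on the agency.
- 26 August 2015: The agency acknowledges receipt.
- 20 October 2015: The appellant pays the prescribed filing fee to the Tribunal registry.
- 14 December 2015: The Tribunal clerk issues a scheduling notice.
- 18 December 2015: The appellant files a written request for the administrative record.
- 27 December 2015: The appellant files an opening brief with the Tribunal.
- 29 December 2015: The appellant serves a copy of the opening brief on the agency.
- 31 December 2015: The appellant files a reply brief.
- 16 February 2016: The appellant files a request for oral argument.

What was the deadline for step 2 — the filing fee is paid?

Step 2 runs from 7 July 2015, when the determination is issued. 107 days after 7 July 2015 is 22 October 2015.

22 October 2015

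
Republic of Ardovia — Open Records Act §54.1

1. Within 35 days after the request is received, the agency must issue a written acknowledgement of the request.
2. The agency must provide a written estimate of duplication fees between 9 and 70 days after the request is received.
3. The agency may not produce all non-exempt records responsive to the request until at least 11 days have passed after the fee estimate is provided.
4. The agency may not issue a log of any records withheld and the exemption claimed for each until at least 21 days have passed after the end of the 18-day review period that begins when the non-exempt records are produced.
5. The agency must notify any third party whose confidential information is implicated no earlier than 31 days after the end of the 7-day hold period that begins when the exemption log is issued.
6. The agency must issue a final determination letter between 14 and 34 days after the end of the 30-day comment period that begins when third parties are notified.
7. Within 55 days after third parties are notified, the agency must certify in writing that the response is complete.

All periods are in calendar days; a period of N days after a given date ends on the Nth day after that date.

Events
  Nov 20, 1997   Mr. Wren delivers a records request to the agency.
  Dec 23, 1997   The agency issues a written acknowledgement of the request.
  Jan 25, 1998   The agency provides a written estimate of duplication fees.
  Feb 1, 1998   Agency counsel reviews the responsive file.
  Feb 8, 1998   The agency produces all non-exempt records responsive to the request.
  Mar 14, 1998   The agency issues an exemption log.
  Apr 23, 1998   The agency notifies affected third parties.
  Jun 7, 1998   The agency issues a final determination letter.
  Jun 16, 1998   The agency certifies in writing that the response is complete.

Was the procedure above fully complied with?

(1) due by Nov 20, 1997 + 35 days = Dec 25, 1997; completed Dec 23, 1997, before the deadline.
(2) the permitted window runs from Nov 20, 1997 + 9 = Nov 29, 1997 to Nov 20, 1997 + 70 = Jan 29, 1998; Jan 25, 1998 falls inside that range.
(3) permitted from Jan 25, 1998 + 11 days = Feb 5, 1998 onward; done Feb 8, 1998 — permitted.
(4) permitted from Feb 26, 1998 + 21 days = Mar 19, 1998 onward; acted on Mar 14, 1998, 5 days prematurely.

No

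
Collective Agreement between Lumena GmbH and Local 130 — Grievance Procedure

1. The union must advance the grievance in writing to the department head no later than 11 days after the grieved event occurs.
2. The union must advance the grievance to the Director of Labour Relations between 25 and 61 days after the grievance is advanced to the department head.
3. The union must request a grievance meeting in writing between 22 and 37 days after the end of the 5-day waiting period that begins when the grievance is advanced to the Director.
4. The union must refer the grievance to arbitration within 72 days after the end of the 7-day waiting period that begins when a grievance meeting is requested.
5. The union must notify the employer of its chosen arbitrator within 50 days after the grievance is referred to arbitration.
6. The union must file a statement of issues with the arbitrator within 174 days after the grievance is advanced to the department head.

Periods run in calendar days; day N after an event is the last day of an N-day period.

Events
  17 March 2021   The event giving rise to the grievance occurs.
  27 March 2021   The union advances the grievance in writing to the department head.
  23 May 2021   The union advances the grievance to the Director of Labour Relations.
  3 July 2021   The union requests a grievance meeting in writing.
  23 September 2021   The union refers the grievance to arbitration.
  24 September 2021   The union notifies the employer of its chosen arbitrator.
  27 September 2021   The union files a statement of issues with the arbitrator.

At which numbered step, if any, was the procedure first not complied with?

Step 1: 11 days after 17 March 2021 (when the grieved event occurs) is 28 March 2021; 27 March 2021 is within that limit.
Step 2: the window is 25–61 days after 27 March 2021 (when the grievance is advanced to the department head), so 21 April 2021 through 27 May 2021; 23 May 2021 falls inside that range.
Step 3: the window is 22–37 days after 28 May 2021 (end of the 5-day waiting period, which began when the grievance is advanced to the Director on 23 May 2021), so 19 June 2021 through 4 July 2021; done 3 July 2021, which is between those dates.
Step 4: 72 days after 10 July 2021 (end of the 7-day waiting period, which began when a grievance meeting is requested on 3 July 2021) is 20 September 2021; 23 September 2021 misses that deadline by 3 days.
No need to go further; step 4 was not satisfied.

Step 4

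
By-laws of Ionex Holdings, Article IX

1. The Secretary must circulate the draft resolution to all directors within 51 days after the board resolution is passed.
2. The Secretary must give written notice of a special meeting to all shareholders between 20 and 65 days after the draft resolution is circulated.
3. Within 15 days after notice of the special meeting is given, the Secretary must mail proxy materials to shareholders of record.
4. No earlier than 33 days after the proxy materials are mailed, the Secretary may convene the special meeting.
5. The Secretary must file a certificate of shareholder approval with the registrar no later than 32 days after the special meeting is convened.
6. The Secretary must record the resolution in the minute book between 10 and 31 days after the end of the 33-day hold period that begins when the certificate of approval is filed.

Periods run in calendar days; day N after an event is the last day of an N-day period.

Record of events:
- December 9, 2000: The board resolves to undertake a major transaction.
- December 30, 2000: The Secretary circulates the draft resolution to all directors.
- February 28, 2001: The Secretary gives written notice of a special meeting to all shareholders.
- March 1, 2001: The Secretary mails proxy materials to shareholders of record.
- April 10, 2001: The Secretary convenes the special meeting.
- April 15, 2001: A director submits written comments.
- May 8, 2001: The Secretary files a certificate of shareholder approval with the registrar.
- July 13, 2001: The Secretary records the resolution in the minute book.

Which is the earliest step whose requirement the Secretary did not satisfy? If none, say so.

Step 1: 51 days after December 9, 2000 (when the board resolution is passed) is January 29, 2001; done December 30, 2000 — timely.
Step 2: the window is 20–65 days after December 30, 2000 (when the draft resolution is circulated), so January 19, 2001 through March 5, 2001; done February 28, 2001 — within the window.
Step 3: 15 days after February 28, 2001 (when notice of the special meeting is given) is March 15, 2001; done March 1, 2001 — timely.
Step 4: the earliest permitted date is 33 days after March 1, 2001 (when the proxy materials are mailed), i.e. April 3, 2001; done April 10, 2001, after the minimum wait.
Step 5: 32 days after April 10, 2001 (when the special meeting is convened) is May 12, 2001; May 8, 2001 is within that limit.
Step 6: the window is 10–31 days after June 10, 2001 (end of the 33-day hold period, which began when the certificate of approval is filed on May 8, 2001), so June 20, 2001 through July 11, 2001; done July 13, 2001 — 2 days after the window closed.
The analysis stops there.

Step 6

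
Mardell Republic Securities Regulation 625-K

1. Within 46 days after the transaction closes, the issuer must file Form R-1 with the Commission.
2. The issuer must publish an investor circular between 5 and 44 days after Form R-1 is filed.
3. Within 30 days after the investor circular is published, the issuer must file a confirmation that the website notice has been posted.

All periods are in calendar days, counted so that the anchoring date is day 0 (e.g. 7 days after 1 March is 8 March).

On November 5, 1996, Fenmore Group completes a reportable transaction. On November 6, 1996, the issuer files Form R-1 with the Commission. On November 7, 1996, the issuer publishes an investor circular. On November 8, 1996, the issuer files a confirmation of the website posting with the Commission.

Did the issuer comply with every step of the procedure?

(1) due by November 5, 1996 + 46 days = December 21, 1996; November 6, 1996 is within that limit.
(2) the permitted window runs from November 6, 1996 + 5 = November 11, 1996 to November 6, 1996 + 44 = December 20, 1996; done November 7, 1996 — 4 days before the window opened.
The analysis stops there.

No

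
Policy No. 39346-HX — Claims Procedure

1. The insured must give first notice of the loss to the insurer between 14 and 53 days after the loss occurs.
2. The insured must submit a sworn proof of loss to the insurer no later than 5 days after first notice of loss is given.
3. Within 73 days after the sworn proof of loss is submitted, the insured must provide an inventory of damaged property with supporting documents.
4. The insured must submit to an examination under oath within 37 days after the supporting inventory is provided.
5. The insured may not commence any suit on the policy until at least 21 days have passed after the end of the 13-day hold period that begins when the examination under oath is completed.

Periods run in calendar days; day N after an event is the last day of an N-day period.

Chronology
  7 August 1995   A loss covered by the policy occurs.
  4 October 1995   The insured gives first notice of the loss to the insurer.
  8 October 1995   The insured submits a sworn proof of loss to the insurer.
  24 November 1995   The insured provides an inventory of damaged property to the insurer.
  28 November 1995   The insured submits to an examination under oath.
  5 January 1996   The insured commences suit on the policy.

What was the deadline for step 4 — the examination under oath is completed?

31 December 1995

Step 4 runs from 24 November 1995, when the supporting inventory is provided. 37 days after 24 November 1995 is 31 December 1995.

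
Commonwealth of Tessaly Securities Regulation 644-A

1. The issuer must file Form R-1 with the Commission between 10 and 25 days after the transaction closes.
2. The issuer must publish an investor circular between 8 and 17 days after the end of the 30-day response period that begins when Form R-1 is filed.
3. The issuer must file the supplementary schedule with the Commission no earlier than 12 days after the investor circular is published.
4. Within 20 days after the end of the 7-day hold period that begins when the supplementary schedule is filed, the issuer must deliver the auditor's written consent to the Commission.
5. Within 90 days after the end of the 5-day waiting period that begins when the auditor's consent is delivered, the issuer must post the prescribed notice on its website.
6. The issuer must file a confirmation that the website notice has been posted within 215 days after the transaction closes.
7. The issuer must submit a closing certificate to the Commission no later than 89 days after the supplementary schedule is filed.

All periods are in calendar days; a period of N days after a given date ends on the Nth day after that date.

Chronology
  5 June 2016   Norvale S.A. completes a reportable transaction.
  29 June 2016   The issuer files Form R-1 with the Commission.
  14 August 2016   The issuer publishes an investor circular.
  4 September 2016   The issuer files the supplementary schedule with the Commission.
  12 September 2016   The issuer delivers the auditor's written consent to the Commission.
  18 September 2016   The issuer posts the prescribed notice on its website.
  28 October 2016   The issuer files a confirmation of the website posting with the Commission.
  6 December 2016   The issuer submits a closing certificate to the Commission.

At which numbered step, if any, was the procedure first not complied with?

Step 1 — 10 and 25 days from 5 June 2016 (when the transaction closes) are 15 June 2016 and 30 June 2016 respectively; done 29 June 2016 — within the window.
Step 2 — 8 and 17 days from 29 July 2016 (end of the 30-day response period, which began when Form R-1 is filed on 29 June 2016) are 6 August 2016 and 15 August 2016 respectively; done 14 August 2016, which is between those dates.
Step 3 — must wait 12 days from 14 August 2016 (when the investor circular is published), so not before 26 August 2016; done 4 September 2016, after the minimum wait.
Step 4 — counting 20 days from 11 September 2016 (end of the 7-day hold period, which began when the supplementary schedule is filed on 4 September 2016) gives a deadline of 1 October 2016; completed 12 September 2016, before the deadline.
Step 5 — counting 90 days from 17 September 2016 (end of the 5-day waiting period, which began when the auditor's consent is delivered on 12 September 2016) gives a deadline of 16 December 2016; 18 September 2016 is within that limit.
Step 6 — counting 215 days from 5 June 2016 (when the transaction closes) gives a deadline of 6 January 2017; done 28 October 2016 — timely.
Step 7 — counting 89 days from 4 September 2016 (when the supplementary schedule is filed) gives a deadline of 2 December 2016; done 6 December 2016 — 4 days late.
The procedure was therefore not followed at step 7.

Step 7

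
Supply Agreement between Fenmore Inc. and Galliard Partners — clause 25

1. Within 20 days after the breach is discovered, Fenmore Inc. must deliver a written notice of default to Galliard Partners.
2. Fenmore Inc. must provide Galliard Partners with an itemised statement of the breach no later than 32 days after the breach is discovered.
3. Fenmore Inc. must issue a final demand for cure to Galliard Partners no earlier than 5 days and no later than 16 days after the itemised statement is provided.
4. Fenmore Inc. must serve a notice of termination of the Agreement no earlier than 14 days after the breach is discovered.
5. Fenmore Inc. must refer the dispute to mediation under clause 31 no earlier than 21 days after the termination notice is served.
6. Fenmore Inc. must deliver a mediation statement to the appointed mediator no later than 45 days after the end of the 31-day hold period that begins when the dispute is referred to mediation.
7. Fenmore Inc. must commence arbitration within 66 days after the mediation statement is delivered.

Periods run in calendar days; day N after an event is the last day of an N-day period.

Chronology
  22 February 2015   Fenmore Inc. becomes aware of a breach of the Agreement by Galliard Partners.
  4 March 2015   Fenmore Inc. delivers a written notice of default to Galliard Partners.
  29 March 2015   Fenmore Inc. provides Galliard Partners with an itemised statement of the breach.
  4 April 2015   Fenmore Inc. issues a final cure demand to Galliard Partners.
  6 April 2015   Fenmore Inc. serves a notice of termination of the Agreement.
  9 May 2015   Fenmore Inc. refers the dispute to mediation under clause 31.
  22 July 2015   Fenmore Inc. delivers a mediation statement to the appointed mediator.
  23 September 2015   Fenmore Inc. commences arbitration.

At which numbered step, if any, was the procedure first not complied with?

Step 1: 20 days after 22 February 2015 (when the breach is discovered) is 14 March 2015; completed 4 March 2015, before the deadline.
Step 2: 32 days after 22 February 2015 (when the breach is discovered) is 26 March 2015; 29 March 2015 misses that deadline by 3 days.

Step 2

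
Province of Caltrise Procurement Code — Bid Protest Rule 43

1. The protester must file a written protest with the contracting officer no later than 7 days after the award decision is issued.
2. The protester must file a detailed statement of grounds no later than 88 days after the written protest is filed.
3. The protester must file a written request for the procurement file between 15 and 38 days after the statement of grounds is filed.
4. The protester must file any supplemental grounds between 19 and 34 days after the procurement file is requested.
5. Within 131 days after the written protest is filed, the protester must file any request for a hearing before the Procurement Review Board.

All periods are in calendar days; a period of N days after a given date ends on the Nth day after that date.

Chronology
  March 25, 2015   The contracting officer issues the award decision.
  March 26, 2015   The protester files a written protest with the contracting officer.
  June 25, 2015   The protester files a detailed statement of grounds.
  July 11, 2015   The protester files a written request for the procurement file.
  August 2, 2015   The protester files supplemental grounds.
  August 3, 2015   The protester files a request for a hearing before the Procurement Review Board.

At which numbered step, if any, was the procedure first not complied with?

Step 2

(1) due by March 25, 2015 + 7 days = April 1, 2015; March 26, 2015 is within that limit.
(2) due by March 26, 2015 + 88 days = June 22, 2015; June 25, 2015 misses that deadline by 3 days.
Later steps need not be reached.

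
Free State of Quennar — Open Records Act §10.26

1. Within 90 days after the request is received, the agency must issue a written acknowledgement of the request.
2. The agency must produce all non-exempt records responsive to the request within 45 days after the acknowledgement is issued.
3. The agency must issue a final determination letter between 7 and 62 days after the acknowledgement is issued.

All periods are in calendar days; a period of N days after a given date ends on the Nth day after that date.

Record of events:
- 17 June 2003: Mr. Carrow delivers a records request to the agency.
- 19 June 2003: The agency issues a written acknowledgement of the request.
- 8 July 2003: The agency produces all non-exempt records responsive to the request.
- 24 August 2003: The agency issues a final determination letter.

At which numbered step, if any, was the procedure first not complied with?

Step 3

Step 1: 90 days after 17 June 2003 (when the request is received) is 15 September 2003; done 19 June 2003 — timely.
Step 2: 45 days after 19 June 2003 (when the acknowledgement is issued) is 3 August 2003; done 8 July 2003 — timely.
Step 3: the window is 7–62 days after 19 June 2003 (when the acknowledgement is issued), so 26 June 2003 through 20 August 2003; done 24 August 2003 — 4 days after the window closed.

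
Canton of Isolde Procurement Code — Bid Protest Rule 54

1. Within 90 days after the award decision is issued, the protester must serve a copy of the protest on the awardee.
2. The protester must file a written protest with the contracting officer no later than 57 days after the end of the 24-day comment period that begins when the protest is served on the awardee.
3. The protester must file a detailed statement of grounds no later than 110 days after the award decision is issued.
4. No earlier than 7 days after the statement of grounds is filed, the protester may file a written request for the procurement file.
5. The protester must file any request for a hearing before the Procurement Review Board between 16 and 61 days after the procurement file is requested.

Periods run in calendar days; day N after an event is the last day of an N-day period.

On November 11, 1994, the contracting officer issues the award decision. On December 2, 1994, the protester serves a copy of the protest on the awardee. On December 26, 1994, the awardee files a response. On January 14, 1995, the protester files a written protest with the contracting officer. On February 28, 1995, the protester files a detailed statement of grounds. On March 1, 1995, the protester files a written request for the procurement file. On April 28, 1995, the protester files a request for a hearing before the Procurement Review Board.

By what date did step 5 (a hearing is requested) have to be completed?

Step 5 runs from March 1, 1995, when the procurement file is requested. The window is 16–61 days after March 1, 1995; it closes on May 1, 1995.

May 1, 1995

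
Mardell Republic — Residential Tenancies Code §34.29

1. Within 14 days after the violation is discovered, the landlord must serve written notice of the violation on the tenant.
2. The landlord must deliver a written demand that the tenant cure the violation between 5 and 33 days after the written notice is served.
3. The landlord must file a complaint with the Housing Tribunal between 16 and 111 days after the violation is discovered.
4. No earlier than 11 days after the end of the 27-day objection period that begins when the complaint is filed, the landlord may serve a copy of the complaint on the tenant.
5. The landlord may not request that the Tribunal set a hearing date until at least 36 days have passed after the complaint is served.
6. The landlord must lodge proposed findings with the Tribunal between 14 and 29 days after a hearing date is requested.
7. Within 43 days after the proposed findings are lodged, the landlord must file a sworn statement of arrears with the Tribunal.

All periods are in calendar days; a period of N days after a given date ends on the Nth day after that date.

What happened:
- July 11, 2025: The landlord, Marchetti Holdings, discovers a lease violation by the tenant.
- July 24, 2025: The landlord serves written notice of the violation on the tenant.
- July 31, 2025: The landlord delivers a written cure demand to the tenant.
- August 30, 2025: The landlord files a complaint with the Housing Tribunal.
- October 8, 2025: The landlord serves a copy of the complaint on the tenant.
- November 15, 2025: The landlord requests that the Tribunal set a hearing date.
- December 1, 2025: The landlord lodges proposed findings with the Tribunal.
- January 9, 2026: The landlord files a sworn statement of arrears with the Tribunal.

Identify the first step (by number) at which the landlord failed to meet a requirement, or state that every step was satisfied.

Step 1: 14 days after July 11, 2025 (when the violation is discovered) is July 25, 2025; completed July 24, 2025, before the deadline.
Step 2: the window is 5–33 days after July 24, 2025 (when the written notice is served), so July 29, 2025 through August 26, 2025; done July 31, 2025, which is between those dates.
Step 3: the window is 16–111 days after July 11, 2025 (when the violation is discovered), so July 27, 2025 through October 30, 2025; done August 30, 2025, which is between those dates.
Step 4: the earliest permitted date is 11 days after September 26, 2025 (end of the 27-day objection period, which began when the complaint is filed on August 30, 2025), i.e. October 7, 2025; done October 8, 2025, after the minimum wait.
Step 5: the earliest permitted date is 36 days after October 8, 2025 (when the complaint is served), i.e. November 13, 2025; done November 15, 2025, after the minimum wait.
Step 6: the window is 14–29 days after November 15, 2025 (when a hearing date is requested), so November 29, 2025 through December 14, 2025; done December 1, 2025 — within the window.
Step 7: 43 days after December 1, 2025 (when the proposed findings are lodged) is January 13, 2026; done January 9, 2026 — timely.

None — every step was satisfied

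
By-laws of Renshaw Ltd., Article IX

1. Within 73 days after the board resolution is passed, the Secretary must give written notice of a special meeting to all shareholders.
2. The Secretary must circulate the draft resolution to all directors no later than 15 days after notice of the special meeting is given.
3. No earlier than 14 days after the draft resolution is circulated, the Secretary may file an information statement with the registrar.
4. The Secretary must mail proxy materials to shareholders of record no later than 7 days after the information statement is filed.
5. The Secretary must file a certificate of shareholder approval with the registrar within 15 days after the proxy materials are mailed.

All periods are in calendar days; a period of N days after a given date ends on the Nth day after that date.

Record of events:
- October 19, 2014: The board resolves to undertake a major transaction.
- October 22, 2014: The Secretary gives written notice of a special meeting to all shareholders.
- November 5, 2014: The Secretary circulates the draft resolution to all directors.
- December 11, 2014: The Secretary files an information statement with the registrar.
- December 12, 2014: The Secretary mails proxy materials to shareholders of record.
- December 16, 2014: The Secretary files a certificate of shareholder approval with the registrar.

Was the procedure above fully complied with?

Step 1 — counting 73 days from October 19, 2014 (when the board resolution is passed) gives a deadline of December 31, 2014; October 22, 2014 is within that limit.
Step 2 — counting 15 days from October 22, 2014 (when notice of the special meeting is given) gives a deadline of November 6, 2014; completed November 5, 2014, before the deadline.
Step 3 — must wait 14 days from November 5, 2014 (when the draft resolution is circulated), so not before November 19, 2014; December 11, 2014 is on or after that date.
Step 4 — counting 7 days from December 11, 2014 (when the information statement is filed) gives a deadline of December 18, 2014; December 12, 2014 is within that limit.
Step 5 — counting 15 days from December 12, 2014 (when the proxy materials are mailed) gives a deadline of December 27, 2014; done December 16, 2014 — timely.

Yes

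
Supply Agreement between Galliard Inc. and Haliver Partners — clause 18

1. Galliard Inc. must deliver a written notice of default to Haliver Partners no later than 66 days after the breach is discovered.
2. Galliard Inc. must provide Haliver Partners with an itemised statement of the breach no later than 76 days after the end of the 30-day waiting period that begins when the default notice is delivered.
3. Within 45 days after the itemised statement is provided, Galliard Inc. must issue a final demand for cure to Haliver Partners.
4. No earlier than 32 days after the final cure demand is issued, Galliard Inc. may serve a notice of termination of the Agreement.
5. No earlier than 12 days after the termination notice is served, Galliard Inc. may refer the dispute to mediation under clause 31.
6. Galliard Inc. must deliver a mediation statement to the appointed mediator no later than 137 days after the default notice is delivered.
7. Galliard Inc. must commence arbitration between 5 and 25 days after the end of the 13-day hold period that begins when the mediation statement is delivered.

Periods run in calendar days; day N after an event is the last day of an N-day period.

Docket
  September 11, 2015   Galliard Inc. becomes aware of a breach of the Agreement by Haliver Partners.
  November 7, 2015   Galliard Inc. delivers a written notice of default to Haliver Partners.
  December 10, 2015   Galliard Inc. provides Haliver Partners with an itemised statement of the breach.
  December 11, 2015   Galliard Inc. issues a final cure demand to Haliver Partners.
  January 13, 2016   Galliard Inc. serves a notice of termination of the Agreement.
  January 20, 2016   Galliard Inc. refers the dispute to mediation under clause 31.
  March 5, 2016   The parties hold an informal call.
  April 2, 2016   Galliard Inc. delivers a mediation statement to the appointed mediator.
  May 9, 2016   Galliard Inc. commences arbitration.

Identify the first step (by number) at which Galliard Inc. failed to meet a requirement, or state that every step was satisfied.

Step 5

Step 1: 66 days after September 11, 2015 (when the breach is discovered) is November 16, 2015; done November 7, 2015 — timely.
Step 2: 76 days after December 7, 2015 (end of the 30-day waiting period, which began when the default notice is delivered on November 7, 2015) is February 21, 2016; done December 10, 2015 — timely.
Step 3: 45 days after December 10, 2015 (when the itemised statement is provided) is January 24, 2016; completed December 11, 2015, before the deadline.
Step 4: the earliest permitted date is 32 days after December 11, 2015 (when the final cure demand is issued), i.e. January 12, 2016; done January 13, 2016 — permitted.
Step 5: the earliest permitted date is 12 days after January 13, 2016 (when the termination notice is served), i.e. January 25, 2016; acted on January 20, 2016, 5 days prematurely.
The analysis stops there.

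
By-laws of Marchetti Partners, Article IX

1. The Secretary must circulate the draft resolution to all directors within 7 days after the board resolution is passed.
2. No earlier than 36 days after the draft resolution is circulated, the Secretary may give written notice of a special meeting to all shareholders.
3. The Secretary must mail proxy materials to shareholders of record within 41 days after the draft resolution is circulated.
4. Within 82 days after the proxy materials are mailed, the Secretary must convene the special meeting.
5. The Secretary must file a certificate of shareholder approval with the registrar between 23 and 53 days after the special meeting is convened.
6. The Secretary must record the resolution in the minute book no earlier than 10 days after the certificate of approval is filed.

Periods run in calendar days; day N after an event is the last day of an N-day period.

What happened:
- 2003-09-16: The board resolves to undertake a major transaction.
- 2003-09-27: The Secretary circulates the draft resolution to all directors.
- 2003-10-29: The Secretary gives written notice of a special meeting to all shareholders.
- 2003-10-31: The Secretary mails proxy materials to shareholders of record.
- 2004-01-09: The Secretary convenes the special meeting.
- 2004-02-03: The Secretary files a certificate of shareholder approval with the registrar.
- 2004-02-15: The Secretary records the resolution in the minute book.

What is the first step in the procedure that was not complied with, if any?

Step 1

(1) due by 2003-09-16 + 7 days = 2003-09-23; not done until 2003-09-27, 4 days after the deadline.
The analysis stops there.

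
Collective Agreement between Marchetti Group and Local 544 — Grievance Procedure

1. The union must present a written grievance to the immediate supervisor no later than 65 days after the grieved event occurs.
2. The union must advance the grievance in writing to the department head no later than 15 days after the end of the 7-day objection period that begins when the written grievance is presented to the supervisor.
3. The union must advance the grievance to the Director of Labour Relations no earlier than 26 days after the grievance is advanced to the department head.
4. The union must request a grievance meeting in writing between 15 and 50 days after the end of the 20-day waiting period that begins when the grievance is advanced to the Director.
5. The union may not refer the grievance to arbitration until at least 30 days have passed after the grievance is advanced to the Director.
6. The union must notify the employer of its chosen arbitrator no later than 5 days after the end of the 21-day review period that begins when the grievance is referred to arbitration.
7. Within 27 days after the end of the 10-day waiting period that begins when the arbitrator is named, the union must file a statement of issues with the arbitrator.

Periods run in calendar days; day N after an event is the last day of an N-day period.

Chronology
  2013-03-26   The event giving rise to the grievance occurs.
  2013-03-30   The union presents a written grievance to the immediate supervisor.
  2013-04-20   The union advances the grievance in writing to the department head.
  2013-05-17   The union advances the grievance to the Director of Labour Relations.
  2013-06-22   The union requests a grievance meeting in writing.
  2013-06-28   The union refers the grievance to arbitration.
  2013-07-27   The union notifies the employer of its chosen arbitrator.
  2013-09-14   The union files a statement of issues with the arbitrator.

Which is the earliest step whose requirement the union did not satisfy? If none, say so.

Step 6

(1) due by 2013-03-26 + 65 days = 2013-05-30; 2013-03-30 is within that limit.
(2) due by 2013-04-06 + 15 days = 2013-04-21; 2013-04-20 is within that limit.
(3) permitted from 2013-04-20 + 26 days = 2013-05-16 onward; done 2013-05-17 — permitted.
(4) the permitted window runs from 2013-06-06 + 15 = 2013-06-21 to 2013-06-06 + 50 = 2013-07-26; done 2013-06-22, which is between those dates.
(5) permitted from 2013-05-17 + 30 days = 2013-06-16 onward; done 2013-06-28 — permitted.
(6) due by 2013-07-19 + 5 days = 2013-07-24; done 2013-07-27 — 3 days late.
The analysis stops there.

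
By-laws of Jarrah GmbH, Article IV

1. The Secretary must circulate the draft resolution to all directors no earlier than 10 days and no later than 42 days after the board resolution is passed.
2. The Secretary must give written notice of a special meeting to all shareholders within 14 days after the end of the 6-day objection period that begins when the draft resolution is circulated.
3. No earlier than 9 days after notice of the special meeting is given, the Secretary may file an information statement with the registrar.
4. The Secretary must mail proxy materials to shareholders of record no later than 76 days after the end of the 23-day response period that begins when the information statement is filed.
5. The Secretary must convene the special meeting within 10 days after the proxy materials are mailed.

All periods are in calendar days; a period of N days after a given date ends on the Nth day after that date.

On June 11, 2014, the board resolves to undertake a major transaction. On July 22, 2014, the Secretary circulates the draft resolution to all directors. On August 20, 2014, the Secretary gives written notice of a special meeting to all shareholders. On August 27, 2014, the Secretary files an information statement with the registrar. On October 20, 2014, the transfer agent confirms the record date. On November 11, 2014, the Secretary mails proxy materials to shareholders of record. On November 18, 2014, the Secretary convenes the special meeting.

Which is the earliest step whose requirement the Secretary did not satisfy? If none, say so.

Step 2

Step 1 — 10 and 42 days from June 11, 2014 (when the board resolution is passed) are June 21, 2014 and July 23, 2014 respectively; July 22, 2014 falls inside that range.
Step 2 — counting 14 days from July 28, 2014 (end of the 6-day objection period, which began when the draft resolution is circulated on July 22, 2014) gives a deadline of August 11, 2014; August 20, 2014 misses that deadline by 9 days.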